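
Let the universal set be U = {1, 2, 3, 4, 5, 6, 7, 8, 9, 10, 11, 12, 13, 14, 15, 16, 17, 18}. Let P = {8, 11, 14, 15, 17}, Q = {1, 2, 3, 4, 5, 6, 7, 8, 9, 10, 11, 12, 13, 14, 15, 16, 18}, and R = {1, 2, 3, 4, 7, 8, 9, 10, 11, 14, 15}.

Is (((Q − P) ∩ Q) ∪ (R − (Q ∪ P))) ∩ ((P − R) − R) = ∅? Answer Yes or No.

Yes

Q − P = {1, 2, 3, 4, 5, 6, 7, 9, 10, 12, 13, 16, 18}
(Q − P) ∩ Q = {1, 2, 3, 4, 5, 6, 7, 9, 10, 12, 13, 16, 18}
Q ∪ P = {1, 2, 3, 4, 5, 6, 7, 8, 9, 10, 11, 12, 13, 14, 15, 16, 17, 18}
R − (Q ∪ P) = {}
((Q − P) ∩ Q) ∪ (R − (Q ∪ P)) = {1, 2, 3, 4, 5, 6, 7, 9, 10, 12, 13, 16, 18}
P − R = {17}
(P − R) − R = {17}
{1, 2, 3, 4, 5, 6, 7, 9, 10, 12, 13, 16, 18} and {17} share no elements.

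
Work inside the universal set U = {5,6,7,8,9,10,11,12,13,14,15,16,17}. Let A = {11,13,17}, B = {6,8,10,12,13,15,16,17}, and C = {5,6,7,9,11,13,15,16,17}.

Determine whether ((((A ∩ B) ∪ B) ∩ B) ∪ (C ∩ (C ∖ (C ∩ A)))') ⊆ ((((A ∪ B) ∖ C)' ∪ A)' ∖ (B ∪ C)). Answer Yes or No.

A ∩ B = {13,17}
(A ∩ B) ∪ B = {6,8,10,12,13,15,16,17}
((A ∩ B) ∪ B) ∩ B = {6,8,10,12,13,15,16,17}
C ∩ A = {11,13,17}
C ∖ (C ∩ A) = {5,6,7,9,15,16}
C ∩ (C ∖ (C ∩ A)) = {5,6,7,9,15,16}
(C ∩ (C ∖ (C ∩ A)))' = {8,10,11,12,13,14,17}
(((A ∩ B) ∪ B) ∩ B) ∪ (C ∩ (C ∖ (C ∩ A)))' = {6,8,10,11,12,13,14,15,16,17}
A ∪ B = {6,8,10,11,12,13,15,16,17}
(A ∪ B) ∖ C = {8,10,12}
((A ∪ B) ∖ C)' = {5,6,7,9,11,13,14,15,16,17}
((A ∪ B) ∖ C)' ∪ A = {5,6,7,9,11,13,14,15,16,17}
(((A ∪ B) ∖ C)' ∪ A)' = {8,10,12}
B ∪ C = {5,6,7,8,9,10,11,12,13,15,16,17}
(((A ∪ B) ∖ C)' ∪ A)' ∖ (B ∪ C) = {}
6 ∈ (((A ∩ B) ∪ B) ∩ B) ∪ (C ∩ (C ∖ (C ∩ A)))' but 6 ∉ (((A ∪ B) ∖ C)' ∪ A)' ∖ (B ∪ C), so the inclusion fails.

No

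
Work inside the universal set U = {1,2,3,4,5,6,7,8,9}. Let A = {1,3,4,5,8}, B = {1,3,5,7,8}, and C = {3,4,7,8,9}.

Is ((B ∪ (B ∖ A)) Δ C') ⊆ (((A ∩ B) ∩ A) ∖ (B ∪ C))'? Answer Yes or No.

Yes

B ∖ A = {7}
B ∪ (B ∖ A) = {1,3,5,7,8}
C' = {1,2,5,6}
(B ∪ (B ∖ A)) Δ C' = {2,3,6,7,8}
A ∩ B = {1,3,5,8}
(A ∩ B) ∩ A = {1,3,5,8}
B ∪ C = {1,3,4,5,7,8,9}
((A ∩ B) ∩ A) ∖ (B ∪ C) = {}
(((A ∩ B) ∩ A) ∖ (B ∪ C))' = {1,2,3,4,5,6,7,8,9}
Every element of {2,3,6,7,8} is in {1,2,3,4,5,6,7,8,9}, so (B ∪ (B ∖ A)) Δ C' ⊆ (((A ∩ B) ∩ A) ∖ (B ∪ C))'.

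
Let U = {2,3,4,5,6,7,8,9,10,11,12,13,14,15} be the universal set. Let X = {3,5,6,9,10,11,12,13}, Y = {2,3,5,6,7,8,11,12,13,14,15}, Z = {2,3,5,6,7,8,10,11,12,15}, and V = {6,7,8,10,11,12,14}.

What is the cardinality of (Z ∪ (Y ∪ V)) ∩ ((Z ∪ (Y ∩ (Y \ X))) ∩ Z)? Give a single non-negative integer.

Y ∪ V = {2,3,5,6,7,8,10,11,12,13,14,15}
Z ∪ (Y ∪ V) = {2,3,5,6,7,8,10,11,12,13,14,15}
Y \ X = {2,7,8,14,15}
Y ∩ (Y \ X) = {2,7,8,14,15}
Z ∪ (Y ∩ (Y \ X)) = {2,3,5,6,7,8,10,11,12,14,15}
(Z ∪ (Y ∩ (Y \ X))) ∩ Z = {2,3,5,6,7,8,10,11,12,15}
(Z ∪ (Y ∪ V)) ∩ ((Z ∪ (Y ∩ (Y \ X))) ∩ Z) = {2,3,5,6,7,8,10,11,12,15}
|(Z ∪ (Y ∪ V)) ∩ ((Z ∪ (Y ∩ (Y \ X))) ∩ Z)| = 10

10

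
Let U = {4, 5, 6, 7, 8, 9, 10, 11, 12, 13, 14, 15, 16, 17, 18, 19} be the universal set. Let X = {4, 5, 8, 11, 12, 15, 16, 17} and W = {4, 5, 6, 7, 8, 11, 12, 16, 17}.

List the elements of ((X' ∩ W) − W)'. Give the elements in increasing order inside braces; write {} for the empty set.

X' = {6, 7, 9, 10, 13, 14, 18, 19}
X' ∩ W = {6, 7}
(X' ∩ W) − W = {}
((X' ∩ W) − W)' = {4, 5, 6, 7, 8, 9, 10, 11, 12, 13, 14, 15, 16, 17, 18, 19}

{4, 5, 6, 7, 8, 9, 10, 11, 12, 13, 14, 15, 16, 17, 18, 19}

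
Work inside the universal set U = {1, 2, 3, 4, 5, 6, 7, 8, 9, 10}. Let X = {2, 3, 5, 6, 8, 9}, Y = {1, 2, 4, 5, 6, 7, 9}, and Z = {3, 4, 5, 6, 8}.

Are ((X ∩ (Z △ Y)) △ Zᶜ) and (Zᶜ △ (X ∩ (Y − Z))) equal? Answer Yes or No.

No

Z △ Y = {1, 2, 3, 7, 8, 9}
X ∩ (Z △ Y) = {2, 3, 8, 9}
Zᶜ = {1, 2, 7, 9, 10}
(X ∩ (Z △ Y)) △ Zᶜ = {1, 3, 7, 8, 10}
Y − Z = {1, 2, 7, 9}
X ∩ (Y − Z) = {2, 9}
Zᶜ △ (X ∩ (Y − Z)) = {1, 7, 10}
3 ∈ (X ∩ (Z △ Y)) △ Zᶜ but 3 ∉ Zᶜ △ (X ∩ (Y − Z)), so they differ.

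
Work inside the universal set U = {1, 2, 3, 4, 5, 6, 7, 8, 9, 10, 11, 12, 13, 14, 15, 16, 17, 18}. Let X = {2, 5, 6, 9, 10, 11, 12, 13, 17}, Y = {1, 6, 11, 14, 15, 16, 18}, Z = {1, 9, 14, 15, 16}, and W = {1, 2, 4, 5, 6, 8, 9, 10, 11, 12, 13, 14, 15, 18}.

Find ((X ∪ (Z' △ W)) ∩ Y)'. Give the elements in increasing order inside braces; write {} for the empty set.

{2, 3, 4, 5, 7, 8, 9, 10, 12, 13, 16, 17, 18}

Z' = {2, 3, 4, 5, 6, 7, 8, 10, 11, 12, 13, 17, 18}
Z' △ W = {1, 3, 7, 9, 14, 15, 17}
X ∪ (Z' △ W) = {1, 2, 3, 5, 6, 7, 9, 10, 11, 12, 13, 14, 15, 17}
(X ∪ (Z' △ W)) ∩ Y = {1, 6, 11, 14, 15}
((X ∪ (Z' △ W)) ∩ Y)' = {2, 3, 4, 5, 7, 8, 9, 10, 12, 13, 16, 17, 18}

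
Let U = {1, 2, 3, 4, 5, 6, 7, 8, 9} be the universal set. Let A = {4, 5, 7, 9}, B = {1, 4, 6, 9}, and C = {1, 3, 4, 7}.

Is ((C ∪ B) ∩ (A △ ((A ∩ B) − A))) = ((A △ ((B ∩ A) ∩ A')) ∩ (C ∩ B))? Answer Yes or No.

No

C ∪ B = {1, 3, 4, 6, 7, 9}
A ∩ B = {4, 9}
(A ∩ B) − A = {}
A △ ((A ∩ B) − A) = {4, 5, 7, 9}
(C ∪ B) ∩ (A △ ((A ∩ B) − A)) = {4, 7, 9}
B ∩ A = {4, 9}
A' = {1, 2, 3, 6, 8}
(B ∩ A) ∩ A' = {}
A △ ((B ∩ A) ∩ A') = {4, 5, 7, 9}
C ∩ B = {1, 4}
(A △ ((B ∩ A) ∩ A')) ∩ (C ∩ B) = {4}
7 ∈ (C ∪ B) ∩ (A △ ((A ∩ B) − A)) but 7 ∉ (A △ ((B ∩ A) ∩ A')) ∩ (C ∩ B), so they differ.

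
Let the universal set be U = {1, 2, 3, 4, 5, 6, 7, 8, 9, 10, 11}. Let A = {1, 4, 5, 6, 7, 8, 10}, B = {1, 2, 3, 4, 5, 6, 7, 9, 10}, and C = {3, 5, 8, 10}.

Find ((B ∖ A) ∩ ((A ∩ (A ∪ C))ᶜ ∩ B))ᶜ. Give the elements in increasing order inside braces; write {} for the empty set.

{1, 4, 5, 6, 7, 8, 10, 11}

B ∖ A = {2, 3, 9}
A ∪ C = {1, 3, 4, 5, 6, 7, 8, 10}
A ∩ (A ∪ C) = {1, 4, 5, 6, 7, 8, 10}
(A ∩ (A ∪ C))ᶜ = {2, 3, 9, 11}
(A ∩ (A ∪ C))ᶜ ∩ B = {2, 3, 9}
(B ∖ A) ∩ ((A ∩ (A ∪ C))ᶜ ∩ B) = {2, 3, 9}
((B ∖ A) ∩ ((A ∩ (A ∪ C))ᶜ ∩ B))ᶜ = {1, 4, 5, 6, 7, 8, 10, 11}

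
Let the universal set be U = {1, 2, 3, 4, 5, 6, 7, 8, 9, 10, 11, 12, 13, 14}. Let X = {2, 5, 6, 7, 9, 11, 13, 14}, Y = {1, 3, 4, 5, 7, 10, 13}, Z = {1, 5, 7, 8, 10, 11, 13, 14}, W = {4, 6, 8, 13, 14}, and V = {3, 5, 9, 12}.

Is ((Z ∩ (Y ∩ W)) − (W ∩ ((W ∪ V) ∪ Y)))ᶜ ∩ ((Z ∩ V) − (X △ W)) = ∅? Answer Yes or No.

Yes

Y ∩ W = {4, 13}
Z ∩ (Y ∩ W) = {13}
W ∪ V = {3, 4, 5, 6, 8, 9, 12, 13, 14}
(W ∪ V) ∪ Y = {1, 3, 4, 5, 6, 7, 8, 9, 10, 12, 13, 14}
W ∩ ((W ∪ V) ∪ Y) = {4, 6, 8, 13, 14}
(Z ∩ (Y ∩ W)) − (W ∩ ((W ∪ V) ∪ Y)) = {}
((Z ∩ (Y ∩ W)) − (W ∩ ((W ∪ V) ∪ Y)))ᶜ = {1, 2, 3, 4, 5, 6, 7, 8, 9, 10, 11, 12, 13, 14}
Z ∩ V = {5}
X △ W = {2, 4, 5, 7, 8, 9, 11}
(Z ∩ V) − (X △ W) = {}
{1, 2, 3, 4, 5, 6, 7, 8, 9, 10, 11, 12, 13, 14} and {} share no elements.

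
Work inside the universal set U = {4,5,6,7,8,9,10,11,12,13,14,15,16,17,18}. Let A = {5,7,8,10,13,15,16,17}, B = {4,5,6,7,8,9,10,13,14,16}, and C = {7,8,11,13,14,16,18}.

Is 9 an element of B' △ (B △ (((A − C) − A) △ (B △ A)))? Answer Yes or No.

No

9 ∈ B, so 9 ∉ B'
9 ∉ A and 9 ∉ C, so 9 ∉ A − C
9 ∉ (A − C) and 9 ∉ A, so 9 ∉ (A − C) − A
9 ∈ B and 9 ∉ A, so 9 ∈ B △ A
9 ∉ ((A − C) − A) and 9 ∈ (B △ A), so 9 ∈ ((A − C) − A) △ (B △ A)
9 ∈ B and 9 ∈ (((A − C) − A) △ (B △ A)), so 9 ∉ B △ (((A − C) − A) △ (B △ A))
9 ∉ B' and 9 ∉ (B △ (((A − C) − A) △ (B △ A))), so 9 ∉ B' △ (B △ (((A − C) − A) △ (B △ A)))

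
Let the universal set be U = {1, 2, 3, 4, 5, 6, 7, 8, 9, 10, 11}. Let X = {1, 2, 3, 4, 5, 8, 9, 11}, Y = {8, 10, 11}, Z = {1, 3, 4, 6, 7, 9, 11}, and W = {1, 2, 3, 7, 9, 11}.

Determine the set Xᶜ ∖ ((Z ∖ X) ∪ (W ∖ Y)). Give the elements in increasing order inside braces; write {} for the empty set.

{10}

Xᶜ = {6, 7, 10}
Z ∖ X = {6, 7}
W ∖ Y = {1, 2, 3, 7, 9}
(Z ∖ X) ∪ (W ∖ Y) = {1, 2, 3, 6, 7, 9}
Xᶜ ∖ ((Z ∖ X) ∪ (W ∖ Y)) = {10}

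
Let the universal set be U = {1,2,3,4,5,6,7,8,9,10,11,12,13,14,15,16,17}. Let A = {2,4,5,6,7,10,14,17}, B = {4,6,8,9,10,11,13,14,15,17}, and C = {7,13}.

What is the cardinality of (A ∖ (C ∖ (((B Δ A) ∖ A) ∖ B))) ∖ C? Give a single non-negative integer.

B Δ A = {2,5,7,8,9,11,13,15}
(B Δ A) ∖ A = {8,9,11,13,15}
((B Δ A) ∖ A) ∖ B = {}
C ∖ (((B Δ A) ∖ A) ∖ B) = {7,13}
A ∖ (C ∖ (((B Δ A) ∖ A) ∖ B)) = {2,4,5,6,10,14,17}
(A ∖ (C ∖ (((B Δ A) ∖ A) ∖ B))) ∖ C = {2,4,5,6,10,14,17}
|(A ∖ (C ∖ (((B Δ A) ∖ A) ∖ B))) ∖ C| = 7

7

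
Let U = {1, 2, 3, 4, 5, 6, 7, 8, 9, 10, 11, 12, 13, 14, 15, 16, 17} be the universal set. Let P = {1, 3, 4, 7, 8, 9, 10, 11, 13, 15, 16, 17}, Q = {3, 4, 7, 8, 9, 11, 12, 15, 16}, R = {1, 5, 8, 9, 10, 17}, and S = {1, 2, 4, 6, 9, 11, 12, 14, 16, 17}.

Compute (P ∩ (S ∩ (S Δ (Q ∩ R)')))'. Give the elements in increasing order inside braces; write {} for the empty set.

{1, 2, 3, 4, 5, 6, 7, 8, 10, 11, 12, 13, 14, 15, 16, 17}

Q ∩ R = {8, 9}
(Q ∩ R)' = {1, 2, 3, 4, 5, 6, 7, 10, 11, 12, 13, 14, 15, 16, 17}
S Δ (Q ∩ R)' = {3, 5, 7, 9, 10, 13, 15}
S ∩ (S Δ (Q ∩ R)') = {9}
P ∩ (S ∩ (S Δ (Q ∩ R)')) = {9}
(P ∩ (S ∩ (S Δ (Q ∩ R)')))' = {1, 2, 3, 4, 5, 6, 7, 8, 10, 11, 12, 13, 14, 15, 16, 17}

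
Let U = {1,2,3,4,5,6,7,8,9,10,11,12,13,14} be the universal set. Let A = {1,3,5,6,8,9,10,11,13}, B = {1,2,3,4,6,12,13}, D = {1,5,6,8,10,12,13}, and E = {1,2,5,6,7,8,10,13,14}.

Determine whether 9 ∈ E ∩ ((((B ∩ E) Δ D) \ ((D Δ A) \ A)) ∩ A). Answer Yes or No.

9 ∉ B and 9 ∉ E, so 9 ∉ B ∩ E
9 ∉ (B ∩ E) and 9 ∉ D, so 9 ∉ (B ∩ E) Δ D
9 ∉ D and 9 ∈ A, so 9 ∈ D Δ A
9 ∈ (D Δ A) and 9 ∈ A, so 9 ∉ (D Δ A) \ A
9 ∉ ((B ∩ E) Δ D) and 9 ∉ ((D Δ A) \ A), so 9 ∉ ((B ∩ E) Δ D) \ ((D Δ A) \ A)
9 ∉ (((B ∩ E) Δ D) \ ((D Δ A) \ A)) and 9 ∈ A, so 9 ∉ (((B ∩ E) Δ D) \ ((D Δ A) \ A)) ∩ A
9 ∉ E and 9 ∉ ((((B ∩ E) Δ D) \ ((D Δ A) \ A)) ∩ A), so 9 ∉ E ∩ ((((B ∩ E) Δ D) \ ((D Δ A) \ A)) ∩ A)

No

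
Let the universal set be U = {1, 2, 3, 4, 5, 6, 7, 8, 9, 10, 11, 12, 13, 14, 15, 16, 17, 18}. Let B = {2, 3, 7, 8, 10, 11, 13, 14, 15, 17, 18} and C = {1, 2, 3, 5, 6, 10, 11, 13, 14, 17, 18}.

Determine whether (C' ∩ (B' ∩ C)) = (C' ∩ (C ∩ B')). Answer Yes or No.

C' = {4, 7, 8, 9, 12, 15, 16}
B' = {1, 4, 5, 6, 9, 12, 16}
B' ∩ C = {1, 5, 6}
C' ∩ (B' ∩ C) = {}
C ∩ B' = {1, 5, 6}
C' ∩ (C ∩ B') = {}
Both equal {}, so C' ∩ (B' ∩ C) = C' ∩ (C ∩ B').

Yes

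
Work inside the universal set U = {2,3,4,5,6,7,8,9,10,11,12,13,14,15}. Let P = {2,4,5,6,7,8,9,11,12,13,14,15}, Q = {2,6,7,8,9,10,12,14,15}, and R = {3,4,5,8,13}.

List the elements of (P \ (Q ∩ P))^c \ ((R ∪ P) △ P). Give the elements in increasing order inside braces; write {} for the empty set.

{2,6,7,8,9,10,12,14,15}

Q ∩ P = {2,6,7,8,9,12,14,15}
P \ (Q ∩ P) = {4,5,11,13}
(P \ (Q ∩ P))^c = {2,3,6,7,8,9,10,12,14,15}
R ∪ P = {2,3,4,5,6,7,8,9,11,12,13,14,15}
(R ∪ P) △ P = {3}
(P \ (Q ∩ P))^c \ ((R ∪ P) △ P) = {2,6,7,8,9,10,12,14,15}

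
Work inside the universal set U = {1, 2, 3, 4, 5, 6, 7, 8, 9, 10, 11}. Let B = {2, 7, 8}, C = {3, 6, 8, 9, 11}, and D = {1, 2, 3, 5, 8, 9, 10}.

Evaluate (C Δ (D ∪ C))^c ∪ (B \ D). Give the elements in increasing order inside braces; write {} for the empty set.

D ∪ C = {1, 2, 3, 5, 6, 8, 9, 10, 11}
C Δ (D ∪ C) = {1, 2, 5, 10}
(C Δ (D ∪ C))^c = {3, 4, 6, 7, 8, 9, 11}
B \ D = {7}
(C Δ (D ∪ C))^c ∪ (B \ D) = {3, 4, 6, 7, 8, 9, 11}

{3, 4, 6, 7, 8, 9, 11}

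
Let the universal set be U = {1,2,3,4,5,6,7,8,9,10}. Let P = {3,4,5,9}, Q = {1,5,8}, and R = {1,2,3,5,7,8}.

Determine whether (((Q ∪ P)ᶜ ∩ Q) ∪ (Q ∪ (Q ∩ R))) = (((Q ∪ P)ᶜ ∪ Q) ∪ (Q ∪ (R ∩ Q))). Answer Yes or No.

Q ∪ P = {1,3,4,5,8,9}
(Q ∪ P)ᶜ = {2,6,7,10}
(Q ∪ P)ᶜ ∩ Q = {}
Q ∩ R = {1,5,8}
Q ∪ (Q ∩ R) = {1,5,8}
((Q ∪ P)ᶜ ∩ Q) ∪ (Q ∪ (Q ∩ R)) = {1,5,8}
(Q ∪ P)ᶜ ∪ Q = {1,2,5,6,7,8,10}
R ∩ Q = {1,5,8}
Q ∪ (R ∩ Q) = {1,5,8}
((Q ∪ P)ᶜ ∪ Q) ∪ (Q ∪ (R ∩ Q)) = {1,2,5,6,7,8,10}
2 ∈ ((Q ∪ P)ᶜ ∪ Q) ∪ (Q ∪ (R ∩ Q)) but 2 ∉ ((Q ∪ P)ᶜ ∩ Q) ∪ (Q ∪ (Q ∩ R)), so they differ.

No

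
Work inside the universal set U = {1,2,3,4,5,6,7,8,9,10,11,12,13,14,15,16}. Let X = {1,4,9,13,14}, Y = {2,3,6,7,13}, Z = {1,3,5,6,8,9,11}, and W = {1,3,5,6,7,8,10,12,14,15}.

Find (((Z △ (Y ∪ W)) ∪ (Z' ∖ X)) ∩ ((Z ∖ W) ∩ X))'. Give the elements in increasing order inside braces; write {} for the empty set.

Y ∪ W = {1,2,3,5,6,7,8,10,12,13,14,15}
Z △ (Y ∪ W) = {2,7,9,10,11,12,13,14,15}
Z' = {2,4,7,10,12,13,14,15,16}
Z' ∖ X = {2,7,10,12,15,16}
(Z △ (Y ∪ W)) ∪ (Z' ∖ X) = {2,7,9,10,11,12,13,14,15,16}
Z ∖ W = {9,11}
(Z ∖ W) ∩ X = {9}
((Z △ (Y ∪ W)) ∪ (Z' ∖ X)) ∩ ((Z ∖ W) ∩ X) = {9}
(((Z △ (Y ∪ W)) ∪ (Z' ∖ X)) ∩ ((Z ∖ W) ∩ X))' = {1,2,3,4,5,6,7,8,10,11,12,13,14,15,16}

{1,2,3,4,5,6,7,8,10,11,12,13,14,15,16}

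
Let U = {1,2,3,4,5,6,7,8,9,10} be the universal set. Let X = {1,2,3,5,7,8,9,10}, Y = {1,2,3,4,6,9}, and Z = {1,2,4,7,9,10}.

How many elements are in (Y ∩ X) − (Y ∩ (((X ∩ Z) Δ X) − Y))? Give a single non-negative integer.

Y ∩ X = {1,2,3,9}
X ∩ Z = {1,2,7,9,10}
(X ∩ Z) Δ X = {3,5,8}
((X ∩ Z) Δ X) − Y = {5,8}
Y ∩ (((X ∩ Z) Δ X) − Y) = {}
(Y ∩ X) − (Y ∩ (((X ∩ Z) Δ X) − Y)) = {1,2,3,9}
|(Y ∩ X) − (Y ∩ (((X ∩ Z) Δ X) − Y))| = 4

4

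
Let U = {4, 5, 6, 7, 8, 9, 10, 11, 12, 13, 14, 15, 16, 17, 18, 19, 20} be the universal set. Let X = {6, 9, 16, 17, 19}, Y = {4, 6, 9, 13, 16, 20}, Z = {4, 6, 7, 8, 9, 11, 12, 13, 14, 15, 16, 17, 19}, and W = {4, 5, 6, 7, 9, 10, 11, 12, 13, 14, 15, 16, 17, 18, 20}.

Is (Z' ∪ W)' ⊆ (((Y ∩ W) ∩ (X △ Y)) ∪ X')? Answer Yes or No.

No

Z' = {5, 10, 18, 20}
Z' ∪ W = {4, 5, 6, 7, 9, 10, 11, 12, 13, 14, 15, 16, 17, 18, 20}
(Z' ∪ W)' = {8, 19}
Y ∩ W = {4, 6, 9, 13, 16, 20}
X △ Y = {4, 13, 17, 19, 20}
(Y ∩ W) ∩ (X △ Y) = {4, 13, 20}
X' = {4, 5, 7, 8, 10, 11, 12, 13, 14, 15, 18, 20}
((Y ∩ W) ∩ (X △ Y)) ∪ X' = {4, 5, 7, 8, 10, 11, 12, 13, 14, 15, 18, 20}
19 ∈ (Z' ∪ W)' but 19 ∉ ((Y ∩ W) ∩ (X △ Y)) ∪ X', so the inclusion fails.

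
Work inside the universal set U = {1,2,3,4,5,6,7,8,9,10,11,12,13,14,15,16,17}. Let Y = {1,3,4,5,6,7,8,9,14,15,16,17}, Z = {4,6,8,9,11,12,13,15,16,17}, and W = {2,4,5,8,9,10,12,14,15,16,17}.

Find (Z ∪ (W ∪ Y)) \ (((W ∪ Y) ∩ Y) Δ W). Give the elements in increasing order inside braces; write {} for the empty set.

{4,5,8,9,11,13,14,15,16,17}

W ∪ Y = {1,2,3,4,5,6,7,8,9,10,12,14,15,16,17}
Z ∪ (W ∪ Y) = {1,2,3,4,5,6,7,8,9,10,11,12,13,14,15,16,17}
(W ∪ Y) ∩ Y = {1,3,4,5,6,7,8,9,14,15,16,17}
((W ∪ Y) ∩ Y) Δ W = {1,2,3,6,7,10,12}
(Z ∪ (W ∪ Y)) \ (((W ∪ Y) ∩ Y) Δ W) = {4,5,8,9,11,13,14,15,16,17}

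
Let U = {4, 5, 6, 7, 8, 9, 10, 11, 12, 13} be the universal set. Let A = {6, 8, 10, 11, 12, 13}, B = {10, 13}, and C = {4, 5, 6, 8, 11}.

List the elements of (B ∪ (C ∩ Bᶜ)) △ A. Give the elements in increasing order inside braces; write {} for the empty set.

Bᶜ = {4, 5, 6, 7, 8, 9, 11, 12}
C ∩ Bᶜ = {4, 5, 6, 8, 11}
B ∪ (C ∩ Bᶜ) = {4, 5, 6, 8, 10, 11, 13}
(B ∪ (C ∩ Bᶜ)) △ A = {4, 5, 12}

{4, 5, 12}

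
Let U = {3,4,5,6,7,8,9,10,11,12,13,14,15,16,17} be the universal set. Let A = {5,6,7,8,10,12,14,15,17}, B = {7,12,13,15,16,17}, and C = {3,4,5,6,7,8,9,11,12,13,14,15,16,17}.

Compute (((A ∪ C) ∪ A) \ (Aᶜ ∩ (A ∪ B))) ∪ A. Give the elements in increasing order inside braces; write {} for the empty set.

A ∪ C = {3,4,5,6,7,8,9,10,11,12,13,14,15,16,17}
(A ∪ C) ∪ A = {3,4,5,6,7,8,9,10,11,12,13,14,15,16,17}
Aᶜ = {3,4,9,11,13,16}
A ∪ B = {5,6,7,8,10,12,13,14,15,16,17}
Aᶜ ∩ (A ∪ B) = {13,16}
((A ∪ C) ∪ A) \ (Aᶜ ∩ (A ∪ B)) = {3,4,5,6,7,8,9,10,11,12,14,15,17}
(((A ∪ C) ∪ A) \ (Aᶜ ∩ (A ∪ B))) ∪ A = {3,4,5,6,7,8,9,10,11,12,14,15,17}

{3,4,5,6,7,8,9,10,11,12,14,15,17}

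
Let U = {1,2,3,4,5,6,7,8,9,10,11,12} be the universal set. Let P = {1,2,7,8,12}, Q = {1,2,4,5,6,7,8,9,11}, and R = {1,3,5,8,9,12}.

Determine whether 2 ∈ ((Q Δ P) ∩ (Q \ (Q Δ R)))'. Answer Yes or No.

2 ∈ Q and 2 ∈ P, so 2 ∉ Q Δ P
2 ∈ Q and 2 ∉ R, so 2 ∈ Q Δ R
2 ∈ Q and 2 ∈ (Q Δ R), so 2 ∉ Q \ (Q Δ R)
2 ∉ (Q Δ P) and 2 ∉ (Q \ (Q Δ R)), so 2 ∉ (Q Δ P) ∩ (Q \ (Q Δ R))
2 ∈ ((Q Δ P) ∩ (Q \ (Q Δ R)))' since 2 ∉ ((Q Δ P) ∩ (Q \ (Q Δ R)))

Yes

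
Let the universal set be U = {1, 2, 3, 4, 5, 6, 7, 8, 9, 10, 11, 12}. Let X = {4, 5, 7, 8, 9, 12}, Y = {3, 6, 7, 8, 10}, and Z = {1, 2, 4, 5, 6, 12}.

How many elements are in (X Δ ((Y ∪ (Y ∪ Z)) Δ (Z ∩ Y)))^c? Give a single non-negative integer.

Y ∪ Z = {1, 2, 3, 4, 5, 6, 7, 8, 10, 12}
Y ∪ (Y ∪ Z) = {1, 2, 3, 4, 5, 6, 7, 8, 10, 12}
Z ∩ Y = {6}
(Y ∪ (Y ∪ Z)) Δ (Z ∩ Y) = {1, 2, 3, 4, 5, 7, 8, 10, 12}
X Δ ((Y ∪ (Y ∪ Z)) Δ (Z ∩ Y)) = {1, 2, 3, 9, 10}
(X Δ ((Y ∪ (Y ∪ Z)) Δ (Z ∩ Y)))^c = {4, 5, 6, 7, 8, 11, 12}
|(X Δ ((Y ∪ (Y ∪ Z)) Δ (Z ∩ Y)))^c| = 7

7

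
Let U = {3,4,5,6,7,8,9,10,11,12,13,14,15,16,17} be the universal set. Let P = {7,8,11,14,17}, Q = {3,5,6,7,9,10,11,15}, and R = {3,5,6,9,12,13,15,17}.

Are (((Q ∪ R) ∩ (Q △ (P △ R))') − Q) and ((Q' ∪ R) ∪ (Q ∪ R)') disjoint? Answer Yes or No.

Q ∪ R = {3,5,6,7,9,10,11,12,13,15,17}
P △ R = {3,5,6,7,8,9,11,12,13,14,15}
Q △ (P △ R) = {8,10,12,13,14}
(Q △ (P △ R))' = {3,4,5,6,7,9,11,15,16,17}
(Q ∪ R) ∩ (Q △ (P △ R))' = {3,5,6,7,9,11,15,17}
((Q ∪ R) ∩ (Q △ (P △ R))') − Q = {17}
Q' = {4,8,12,13,14,16,17}
Q' ∪ R = {3,4,5,6,8,9,12,13,14,15,16,17}
(Q ∪ R)' = {4,8,14,16}
(Q' ∪ R) ∪ (Q ∪ R)' = {3,4,5,6,8,9,12,13,14,15,16,17}
17 lies in both, so they are not disjoint.

No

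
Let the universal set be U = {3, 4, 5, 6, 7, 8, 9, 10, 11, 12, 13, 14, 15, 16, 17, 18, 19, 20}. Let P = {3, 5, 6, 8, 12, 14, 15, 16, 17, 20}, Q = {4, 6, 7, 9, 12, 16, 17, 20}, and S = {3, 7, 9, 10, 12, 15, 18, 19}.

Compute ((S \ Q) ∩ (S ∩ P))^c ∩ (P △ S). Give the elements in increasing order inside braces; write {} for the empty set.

{5, 6, 7, 8, 9, 10, 14, 16, 17, 18, 19, 20}

S \ Q = {3, 10, 15, 18, 19}
S ∩ P = {3, 12, 15}
(S \ Q) ∩ (S ∩ P) = {3, 15}
((S \ Q) ∩ (S ∩ P))^c = {4, 5, 6, 7, 8, 9, 10, 11, 12, 13, 14, 16, 17, 18, 19, 20}
P △ S = {5, 6, 7, 8, 9, 10, 14, 16, 17, 18, 19, 20}
((S \ Q) ∩ (S ∩ P))^c ∩ (P △ S) = {5, 6, 7, 8, 9, 10, 14, 16, 17, 18, 19, 20}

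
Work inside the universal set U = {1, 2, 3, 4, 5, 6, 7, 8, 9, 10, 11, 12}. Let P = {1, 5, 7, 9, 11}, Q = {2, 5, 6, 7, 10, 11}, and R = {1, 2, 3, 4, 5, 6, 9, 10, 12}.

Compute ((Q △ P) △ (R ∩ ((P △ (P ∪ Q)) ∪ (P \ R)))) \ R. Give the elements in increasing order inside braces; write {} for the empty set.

{}

Q △ P = {1, 2, 6, 9, 10}
P ∪ Q = {1, 2, 5, 6, 7, 9, 10, 11}
P △ (P ∪ Q) = {2, 6, 10}
P \ R = {7, 11}
(P △ (P ∪ Q)) ∪ (P \ R) = {2, 6, 7, 10, 11}
R ∩ ((P △ (P ∪ Q)) ∪ (P \ R)) = {2, 6, 10}
(Q △ P) △ (R ∩ ((P △ (P ∪ Q)) ∪ (P \ R))) = {1, 9}
((Q △ P) △ (R ∩ ((P △ (P ∪ Q)) ∪ (P \ R)))) \ R = {}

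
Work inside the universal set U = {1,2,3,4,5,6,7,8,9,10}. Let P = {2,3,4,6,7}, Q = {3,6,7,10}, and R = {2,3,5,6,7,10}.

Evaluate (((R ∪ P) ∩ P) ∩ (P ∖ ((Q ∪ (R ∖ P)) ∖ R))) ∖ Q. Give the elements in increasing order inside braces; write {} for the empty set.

R ∪ P = {2,3,4,5,6,7,10}
(R ∪ P) ∩ P = {2,3,4,6,7}
R ∖ P = {5,10}
Q ∪ (R ∖ P) = {3,5,6,7,10}
(Q ∪ (R ∖ P)) ∖ R = {}
P ∖ ((Q ∪ (R ∖ P)) ∖ R) = {2,3,4,6,7}
((R ∪ P) ∩ P) ∩ (P ∖ ((Q ∪ (R ∖ P)) ∖ R)) = {2,3,4,6,7}
(((R ∪ P) ∩ P) ∩ (P ∖ ((Q ∪ (R ∖ P)) ∖ R))) ∖ Q = {2,4}

{2,4}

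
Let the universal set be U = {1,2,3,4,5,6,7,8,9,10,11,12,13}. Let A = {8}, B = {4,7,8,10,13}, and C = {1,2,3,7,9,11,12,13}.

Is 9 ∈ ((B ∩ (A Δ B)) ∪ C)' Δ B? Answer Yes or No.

No

9 ∉ A and 9 ∉ B, so 9 ∉ A Δ B
9 ∉ B and 9 ∉ (A Δ B), so 9 ∉ B ∩ (A Δ B)
9 ∉ (B ∩ (A Δ B)) and 9 ∈ C, so 9 ∈ (B ∩ (A Δ B)) ∪ C
9 ∉ ((B ∩ (A Δ B)) ∪ C)' since 9 ∈ ((B ∩ (A Δ B)) ∪ C)
9 ∉ ((B ∩ (A Δ B)) ∪ C)' and 9 ∉ B, so 9 ∉ ((B ∩ (A Δ B)) ∪ C)' Δ B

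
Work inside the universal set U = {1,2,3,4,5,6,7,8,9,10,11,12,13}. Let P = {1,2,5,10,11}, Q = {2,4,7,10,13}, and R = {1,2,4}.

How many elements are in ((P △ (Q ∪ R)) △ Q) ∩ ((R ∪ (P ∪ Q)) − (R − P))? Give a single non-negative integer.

4

Q ∪ R = {1,2,4,7,10,13}
P △ (Q ∪ R) = {4,5,7,11,13}
(P △ (Q ∪ R)) △ Q = {2,5,10,11}
P ∪ Q = {1,2,4,5,7,10,11,13}
R ∪ (P ∪ Q) = {1,2,4,5,7,10,11,13}
R − P = {4}
(R ∪ (P ∪ Q)) − (R − P) = {1,2,5,7,10,11,13}
((P △ (Q ∪ R)) △ Q) ∩ ((R ∪ (P ∪ Q)) − (R − P)) = {2,5,10,11}
|((P △ (Q ∪ R)) △ Q) ∩ ((R ∪ (P ∪ Q)) − (R − P))| = 4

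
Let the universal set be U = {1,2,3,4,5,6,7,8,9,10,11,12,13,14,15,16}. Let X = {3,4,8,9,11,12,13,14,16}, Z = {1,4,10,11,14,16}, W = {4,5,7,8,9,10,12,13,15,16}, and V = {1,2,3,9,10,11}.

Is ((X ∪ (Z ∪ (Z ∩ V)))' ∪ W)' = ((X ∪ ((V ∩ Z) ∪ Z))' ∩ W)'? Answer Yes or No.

No

Z ∩ V = {1,10,11}
Z ∪ (Z ∩ V) = {1,4,10,11,14,16}
X ∪ (Z ∪ (Z ∩ V)) = {1,3,4,8,9,10,11,12,13,14,16}
(X ∪ (Z ∪ (Z ∩ V)))' = {2,5,6,7,15}
(X ∪ (Z ∪ (Z ∩ V)))' ∪ W = {2,4,5,6,7,8,9,10,12,13,15,16}
((X ∪ (Z ∪ (Z ∩ V)))' ∪ W)' = {1,3,11,14}
V ∩ Z = {1,10,11}
(V ∩ Z) ∪ Z = {1,4,10,11,14,16}
X ∪ ((V ∩ Z) ∪ Z) = {1,3,4,8,9,10,11,12,13,14,16}
(X ∪ ((V ∩ Z) ∪ Z))' = {2,5,6,7,15}
(X ∪ ((V ∩ Z) ∪ Z))' ∩ W = {5,7,15}
((X ∪ ((V ∩ Z) ∪ Z))' ∩ W)' = {1,2,3,4,6,8,9,10,11,12,13,14,16}
2 ∈ ((X ∪ ((V ∩ Z) ∪ Z))' ∩ W)' but 2 ∉ ((X ∪ (Z ∪ (Z ∩ V)))' ∪ W)', so they differ.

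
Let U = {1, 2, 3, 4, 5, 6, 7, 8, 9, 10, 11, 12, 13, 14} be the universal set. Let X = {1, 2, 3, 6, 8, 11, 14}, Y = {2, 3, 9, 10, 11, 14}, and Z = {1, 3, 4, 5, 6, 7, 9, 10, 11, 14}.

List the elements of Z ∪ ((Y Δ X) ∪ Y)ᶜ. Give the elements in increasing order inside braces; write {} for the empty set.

{1, 3, 4, 5, 6, 7, 9, 10, 11, 12, 13, 14}

Y Δ X = {1, 6, 8, 9, 10}
(Y Δ X) ∪ Y = {1, 2, 3, 6, 8, 9, 10, 11, 14}
((Y Δ X) ∪ Y)ᶜ = {4, 5, 7, 12, 13}
Z ∪ ((Y Δ X) ∪ Y)ᶜ = {1, 3, 4, 5, 6, 7, 9, 10, 11, 12, 13, 14}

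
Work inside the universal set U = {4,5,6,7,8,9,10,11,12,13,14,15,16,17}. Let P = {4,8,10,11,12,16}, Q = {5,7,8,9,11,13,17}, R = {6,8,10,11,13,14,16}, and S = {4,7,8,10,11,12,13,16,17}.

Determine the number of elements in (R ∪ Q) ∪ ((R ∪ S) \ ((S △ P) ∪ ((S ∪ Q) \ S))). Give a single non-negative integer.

13

R ∪ Q = {5,6,7,8,9,10,11,13,14,16,17}
R ∪ S = {4,6,7,8,10,11,12,13,14,16,17}
S △ P = {7,13,17}
S ∪ Q = {4,5,7,8,9,10,11,12,13,16,17}
(S ∪ Q) \ S = {5,9}
(S △ P) ∪ ((S ∪ Q) \ S) = {5,7,9,13,17}
(R ∪ S) \ ((S △ P) ∪ ((S ∪ Q) \ S)) = {4,6,8,10,11,12,14,16}
(R ∪ Q) ∪ ((R ∪ S) \ ((S △ P) ∪ ((S ∪ Q) \ S))) = {4,5,6,7,8,9,10,11,12,13,14,16,17}
|(R ∪ Q) ∪ ((R ∪ S) \ ((S △ P) ∪ ((S ∪ Q) \ S)))| = 13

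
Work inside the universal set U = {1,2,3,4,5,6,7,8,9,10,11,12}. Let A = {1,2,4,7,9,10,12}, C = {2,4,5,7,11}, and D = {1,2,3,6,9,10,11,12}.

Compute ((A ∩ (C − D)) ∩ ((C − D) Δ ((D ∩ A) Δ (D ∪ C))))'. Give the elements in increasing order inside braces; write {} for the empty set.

C − D = {4,5,7}
A ∩ (C − D) = {4,7}
D ∩ A = {1,2,9,10,12}
D ∪ C = {1,2,3,4,5,6,7,9,10,11,12}
(D ∩ A) Δ (D ∪ C) = {3,4,5,6,7,11}
(C − D) Δ ((D ∩ A) Δ (D ∪ C)) = {3,6,11}
(A ∩ (C − D)) ∩ ((C − D) Δ ((D ∩ A) Δ (D ∪ C))) = {}
((A ∩ (C − D)) ∩ ((C − D) Δ ((D ∩ A) Δ (D ∪ C))))' = {1,2,3,4,5,6,7,8,9,10,11,12}

{1,2,3,4,5,6,7,8,9,10,11,12}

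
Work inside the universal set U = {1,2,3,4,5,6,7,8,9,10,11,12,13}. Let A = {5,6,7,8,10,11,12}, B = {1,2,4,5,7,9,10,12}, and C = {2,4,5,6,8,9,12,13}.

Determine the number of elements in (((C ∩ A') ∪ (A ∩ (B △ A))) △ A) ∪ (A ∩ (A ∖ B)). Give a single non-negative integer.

11

A' = {1,2,3,4,9,13}
C ∩ A' = {2,4,9,13}
B △ A = {1,2,4,6,8,9,11}
A ∩ (B △ A) = {6,8,11}
(C ∩ A') ∪ (A ∩ (B △ A)) = {2,4,6,8,9,11,13}
((C ∩ A') ∪ (A ∩ (B △ A))) △ A = {2,4,5,7,9,10,12,13}
A ∖ B = {6,8,11}
A ∩ (A ∖ B) = {6,8,11}
(((C ∩ A') ∪ (A ∩ (B △ A))) △ A) ∪ (A ∩ (A ∖ B)) = {2,4,5,6,7,8,9,10,11,12,13}
|(((C ∩ A') ∪ (A ∩ (B △ A))) △ A) ∪ (A ∩ (A ∖ B))| = 11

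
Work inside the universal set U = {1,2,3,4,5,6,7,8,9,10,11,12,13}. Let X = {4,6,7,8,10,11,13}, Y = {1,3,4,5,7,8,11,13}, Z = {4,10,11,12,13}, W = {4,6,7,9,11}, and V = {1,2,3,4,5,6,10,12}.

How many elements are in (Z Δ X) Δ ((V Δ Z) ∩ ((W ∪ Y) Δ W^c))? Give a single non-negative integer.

Z Δ X = {6,7,8,12}
V Δ Z = {1,2,3,5,6,11,13}
W ∪ Y = {1,3,4,5,6,7,8,9,11,13}
W^c = {1,2,3,5,8,10,12,13}
(W ∪ Y) Δ W^c = {2,4,6,7,9,10,11,12}
(V Δ Z) ∩ ((W ∪ Y) Δ W^c) = {2,6,11}
(Z Δ X) Δ ((V Δ Z) ∩ ((W ∪ Y) Δ W^c)) = {2,7,8,11,12}
|(Z Δ X) Δ ((V Δ Z) ∩ ((W ∪ Y) Δ W^c))| = 5

5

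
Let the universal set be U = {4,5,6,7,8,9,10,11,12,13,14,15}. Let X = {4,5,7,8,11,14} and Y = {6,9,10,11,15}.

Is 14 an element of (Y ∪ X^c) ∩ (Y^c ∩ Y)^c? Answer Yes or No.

14 ∈ X, so 14 ∉ X^c
14 ∉ Y and 14 ∉ X^c, so 14 ∉ Y ∪ X^c
14 ∉ Y, so 14 ∈ Y^c
14 ∈ Y^c and 14 ∉ Y, so 14 ∉ Y^c ∩ Y
14 ∈ (Y^c ∩ Y)^c since 14 ∉ (Y^c ∩ Y)
14 ∉ (Y ∪ X^c) and 14 ∈ (Y^c ∩ Y)^c, so 14 ∉ (Y ∪ X^c) ∩ (Y^c ∩ Y)^c

No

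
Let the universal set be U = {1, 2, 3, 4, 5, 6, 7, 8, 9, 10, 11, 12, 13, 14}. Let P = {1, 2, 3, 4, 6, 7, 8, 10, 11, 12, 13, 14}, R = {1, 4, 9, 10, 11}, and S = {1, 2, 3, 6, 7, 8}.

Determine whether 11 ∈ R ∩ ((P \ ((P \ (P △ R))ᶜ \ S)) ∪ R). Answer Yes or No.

Yes

11 ∈ P and 11 ∈ R, so 11 ∉ P △ R
11 ∈ P and 11 ∉ (P △ R), so 11 ∈ P \ (P △ R)
11 ∉ (P \ (P △ R))ᶜ since 11 ∈ (P \ (P △ R))
11 ∉ (P \ (P △ R))ᶜ and 11 ∉ S, so 11 ∉ (P \ (P △ R))ᶜ \ S
11 ∈ P and 11 ∉ ((P \ (P △ R))ᶜ \ S), so 11 ∈ P \ ((P \ (P △ R))ᶜ \ S)
11 ∈ (P \ ((P \ (P △ R))ᶜ \ S)) and 11 ∈ R, so 11 ∈ (P \ ((P \ (P △ R))ᶜ \ S)) ∪ R
11 ∈ R and 11 ∈ ((P \ ((P \ (P △ R))ᶜ \ S)) ∪ R), so 11 ∈ R ∩ ((P \ ((P \ (P △ R))ᶜ \ S)) ∪ R)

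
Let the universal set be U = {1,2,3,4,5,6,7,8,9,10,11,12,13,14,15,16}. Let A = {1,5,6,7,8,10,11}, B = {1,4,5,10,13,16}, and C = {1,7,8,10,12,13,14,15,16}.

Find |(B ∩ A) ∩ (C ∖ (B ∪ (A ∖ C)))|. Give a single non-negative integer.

B ∩ A = {1,5,10}
A ∖ C = {5,6,11}
B ∪ (A ∖ C) = {1,4,5,6,10,11,13,16}
C ∖ (B ∪ (A ∖ C)) = {7,8,12,14,15}
(B ∩ A) ∩ (C ∖ (B ∪ (A ∖ C))) = {}
|(B ∩ A) ∩ (C ∖ (B ∪ (A ∖ C)))| = 0

0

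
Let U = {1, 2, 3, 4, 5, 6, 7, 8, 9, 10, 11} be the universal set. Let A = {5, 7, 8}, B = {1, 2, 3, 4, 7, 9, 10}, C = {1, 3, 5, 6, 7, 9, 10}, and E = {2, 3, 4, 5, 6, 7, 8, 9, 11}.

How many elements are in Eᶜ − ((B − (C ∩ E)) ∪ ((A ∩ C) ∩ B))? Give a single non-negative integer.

0

Eᶜ = {1, 10}
C ∩ E = {3, 5, 6, 7, 9}
B − (C ∩ E) = {1, 2, 4, 10}
A ∩ C = {5, 7}
(A ∩ C) ∩ B = {7}
(B − (C ∩ E)) ∪ ((A ∩ C) ∩ B) = {1, 2, 4, 7, 10}
Eᶜ − ((B − (C ∩ E)) ∪ ((A ∩ C) ∩ B)) = {}
|Eᶜ − ((B − (C ∩ E)) ∪ ((A ∩ C) ∩ B))| = 0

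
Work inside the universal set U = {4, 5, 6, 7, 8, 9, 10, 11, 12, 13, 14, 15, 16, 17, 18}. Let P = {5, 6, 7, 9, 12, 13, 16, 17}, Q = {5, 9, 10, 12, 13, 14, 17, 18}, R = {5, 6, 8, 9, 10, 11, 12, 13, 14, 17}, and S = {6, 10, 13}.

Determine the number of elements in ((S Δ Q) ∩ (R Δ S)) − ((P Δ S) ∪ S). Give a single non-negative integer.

S Δ Q = {5, 6, 9, 12, 14, 17, 18}
R Δ S = {5, 8, 9, 11, 12, 14, 17}
(S Δ Q) ∩ (R Δ S) = {5, 9, 12, 14, 17}
P Δ S = {5, 7, 9, 10, 12, 16, 17}
(P Δ S) ∪ S = {5, 6, 7, 9, 10, 12, 13, 16, 17}
((S Δ Q) ∩ (R Δ S)) − ((P Δ S) ∪ S) = {14}
|((S Δ Q) ∩ (R Δ S)) − ((P Δ S) ∪ S)| = 1

1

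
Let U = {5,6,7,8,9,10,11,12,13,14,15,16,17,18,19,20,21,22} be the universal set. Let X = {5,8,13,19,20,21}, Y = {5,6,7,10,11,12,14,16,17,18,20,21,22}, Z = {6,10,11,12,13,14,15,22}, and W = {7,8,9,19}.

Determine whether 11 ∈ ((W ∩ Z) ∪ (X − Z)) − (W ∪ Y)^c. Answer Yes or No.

11 ∉ W and 11 ∈ Z, so 11 ∉ W ∩ Z
11 ∉ X and 11 ∈ Z, so 11 ∉ X − Z
11 ∉ (W ∩ Z) and 11 ∉ (X − Z), so 11 ∉ (W ∩ Z) ∪ (X − Z)
11 ∉ W and 11 ∈ Y, so 11 ∈ W ∪ Y
11 ∉ (W ∪ Y)^c since 11 ∈ (W ∪ Y)
11 ∉ ((W ∩ Z) ∪ (X − Z)) and 11 ∉ (W ∪ Y)^c, so 11 ∉ ((W ∩ Z) ∪ (X − Z)) − (W ∪ Y)^c

No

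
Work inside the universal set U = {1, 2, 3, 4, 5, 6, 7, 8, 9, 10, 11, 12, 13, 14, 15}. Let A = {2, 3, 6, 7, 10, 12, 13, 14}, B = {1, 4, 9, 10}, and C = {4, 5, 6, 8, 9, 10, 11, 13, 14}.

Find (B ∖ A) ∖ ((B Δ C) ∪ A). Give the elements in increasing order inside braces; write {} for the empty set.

B ∖ A = {1, 4, 9}
B Δ C = {1, 5, 6, 8, 11, 13, 14}
(B Δ C) ∪ A = {1, 2, 3, 5, 6, 7, 8, 10, 11, 12, 13, 14}
(B ∖ A) ∖ ((B Δ C) ∪ A) = {4, 9}

{4, 9}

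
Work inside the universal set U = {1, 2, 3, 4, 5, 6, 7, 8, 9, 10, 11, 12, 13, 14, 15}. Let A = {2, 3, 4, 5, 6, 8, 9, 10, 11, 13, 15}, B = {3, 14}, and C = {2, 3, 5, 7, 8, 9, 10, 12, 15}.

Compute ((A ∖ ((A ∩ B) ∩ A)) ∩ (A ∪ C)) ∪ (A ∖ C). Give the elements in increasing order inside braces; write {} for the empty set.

{2, 4, 5, 6, 8, 9, 10, 11, 13, 15}

A ∩ B = {3}
(A ∩ B) ∩ A = {3}
A ∖ ((A ∩ B) ∩ A) = {2, 4, 5, 6, 8, 9, 10, 11, 13, 15}
A ∪ C = {2, 3, 4, 5, 6, 7, 8, 9, 10, 11, 12, 13, 15}
(A ∖ ((A ∩ B) ∩ A)) ∩ (A ∪ C) = {2, 4, 5, 6, 8, 9, 10, 11, 13, 15}
A ∖ C = {4, 6, 11, 13}
((A ∖ ((A ∩ B) ∩ A)) ∩ (A ∪ C)) ∪ (A ∖ C) = {2, 4, 5, 6, 8, 9, 10, 11, 13, 15}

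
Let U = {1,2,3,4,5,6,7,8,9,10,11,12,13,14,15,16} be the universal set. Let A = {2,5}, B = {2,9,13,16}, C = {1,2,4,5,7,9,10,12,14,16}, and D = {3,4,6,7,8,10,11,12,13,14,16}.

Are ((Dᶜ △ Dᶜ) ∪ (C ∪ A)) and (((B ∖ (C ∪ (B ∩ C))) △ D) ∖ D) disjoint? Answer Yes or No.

Yes

Dᶜ = {1,2,5,9,15}
Dᶜ △ Dᶜ = {}
C ∪ A = {1,2,4,5,7,9,10,12,14,16}
(Dᶜ △ Dᶜ) ∪ (C ∪ A) = {1,2,4,5,7,9,10,12,14,16}
B ∩ C = {2,9,16}
C ∪ (B ∩ C) = {1,2,4,5,7,9,10,12,14,16}
B ∖ (C ∪ (B ∩ C)) = {13}
(B ∖ (C ∪ (B ∩ C))) △ D = {3,4,6,7,8,10,11,12,14,16}
((B ∖ (C ∪ (B ∩ C))) △ D) ∖ D = {}
{1,2,4,5,7,9,10,12,14,16} and {} share no elements.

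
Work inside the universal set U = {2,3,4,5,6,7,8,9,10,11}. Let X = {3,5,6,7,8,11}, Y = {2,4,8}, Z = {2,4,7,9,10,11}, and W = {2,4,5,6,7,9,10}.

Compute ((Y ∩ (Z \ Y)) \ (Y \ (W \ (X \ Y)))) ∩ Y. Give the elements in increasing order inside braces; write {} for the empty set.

Z \ Y = {7,9,10,11}
Y ∩ (Z \ Y) = {}
X \ Y = {3,5,6,7,11}
W \ (X \ Y) = {2,4,9,10}
Y \ (W \ (X \ Y)) = {8}
(Y ∩ (Z \ Y)) \ (Y \ (W \ (X \ Y))) = {}
((Y ∩ (Z \ Y)) \ (Y \ (W \ (X \ Y)))) ∩ Y = {}

{}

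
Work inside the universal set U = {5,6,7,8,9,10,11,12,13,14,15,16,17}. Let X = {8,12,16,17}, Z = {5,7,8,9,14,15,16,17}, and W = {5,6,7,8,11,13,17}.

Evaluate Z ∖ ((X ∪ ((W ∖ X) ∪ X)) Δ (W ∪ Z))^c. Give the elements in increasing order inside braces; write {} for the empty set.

W ∖ X = {5,6,7,11,13}
(W ∖ X) ∪ X = {5,6,7,8,11,12,13,16,17}
X ∪ ((W ∖ X) ∪ X) = {5,6,7,8,11,12,13,16,17}
W ∪ Z = {5,6,7,8,9,11,13,14,15,16,17}
(X ∪ ((W ∖ X) ∪ X)) Δ (W ∪ Z) = {9,12,14,15}
((X ∪ ((W ∖ X) ∪ X)) Δ (W ∪ Z))^c = {5,6,7,8,10,11,13,16,17}
Z ∖ ((X ∪ ((W ∖ X) ∪ X)) Δ (W ∪ Z))^c = {9,14,15}

{9,14,15}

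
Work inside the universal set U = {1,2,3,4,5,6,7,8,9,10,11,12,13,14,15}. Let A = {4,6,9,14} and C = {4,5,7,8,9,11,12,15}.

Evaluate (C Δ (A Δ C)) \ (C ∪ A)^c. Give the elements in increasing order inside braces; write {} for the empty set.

{4,6,9,14}

A Δ C = {5,6,7,8,11,12,14,15}
C Δ (A Δ C) = {4,6,9,14}
C ∪ A = {4,5,6,7,8,9,11,12,14,15}
(C ∪ A)^c = {1,2,3,10,13}
(C Δ (A Δ C)) \ (C ∪ A)^c = {4,6,9,14}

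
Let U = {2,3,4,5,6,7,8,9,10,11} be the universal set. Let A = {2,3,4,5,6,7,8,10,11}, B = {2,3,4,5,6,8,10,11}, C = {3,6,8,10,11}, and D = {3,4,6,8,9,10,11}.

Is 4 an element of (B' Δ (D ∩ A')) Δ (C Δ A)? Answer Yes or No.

4 ∈ B, so 4 ∉ B'
4 ∈ A, so 4 ∉ A'
4 ∈ D and 4 ∉ A', so 4 ∉ D ∩ A'
4 ∉ B' and 4 ∉ (D ∩ A'), so 4 ∉ B' Δ (D ∩ A')
4 ∉ C and 4 ∈ A, so 4 ∈ C Δ A
4 ∉ (B' Δ (D ∩ A')) and 4 ∈ (C Δ A), so 4 ∈ (B' Δ (D ∩ A')) Δ (C Δ A)

Yes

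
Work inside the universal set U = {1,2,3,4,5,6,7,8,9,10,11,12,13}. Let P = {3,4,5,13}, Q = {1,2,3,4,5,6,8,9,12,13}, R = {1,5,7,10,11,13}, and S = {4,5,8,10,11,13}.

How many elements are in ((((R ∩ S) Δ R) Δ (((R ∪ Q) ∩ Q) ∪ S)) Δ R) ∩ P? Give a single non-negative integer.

R ∩ S = {5,10,11,13}
(R ∩ S) Δ R = {1,7}
R ∪ Q = {1,2,3,4,5,6,7,8,9,10,11,12,13}
(R ∪ Q) ∩ Q = {1,2,3,4,5,6,8,9,12,13}
((R ∪ Q) ∩ Q) ∪ S = {1,2,3,4,5,6,8,9,10,11,12,13}
((R ∩ S) Δ R) Δ (((R ∪ Q) ∩ Q) ∪ S) = {2,3,4,5,6,7,8,9,10,11,12,13}
(((R ∩ S) Δ R) Δ (((R ∪ Q) ∩ Q) ∪ S)) Δ R = {1,2,3,4,6,8,9,12}
((((R ∩ S) Δ R) Δ (((R ∪ Q) ∩ Q) ∪ S)) Δ R) ∩ P = {3,4}
|((((R ∩ S) Δ R) Δ (((R ∪ Q) ∩ Q) ∪ S)) Δ R) ∩ P| = 2

2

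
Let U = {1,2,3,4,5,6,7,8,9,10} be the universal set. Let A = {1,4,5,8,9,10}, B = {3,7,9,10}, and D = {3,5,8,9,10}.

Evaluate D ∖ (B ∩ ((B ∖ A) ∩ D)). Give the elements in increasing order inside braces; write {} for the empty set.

{5,8,9,10}

B ∖ A = {3,7}
(B ∖ A) ∩ D = {3}
B ∩ ((B ∖ A) ∩ D) = {3}
D ∖ (B ∩ ((B ∖ A) ∩ D)) = {5,8,9,10}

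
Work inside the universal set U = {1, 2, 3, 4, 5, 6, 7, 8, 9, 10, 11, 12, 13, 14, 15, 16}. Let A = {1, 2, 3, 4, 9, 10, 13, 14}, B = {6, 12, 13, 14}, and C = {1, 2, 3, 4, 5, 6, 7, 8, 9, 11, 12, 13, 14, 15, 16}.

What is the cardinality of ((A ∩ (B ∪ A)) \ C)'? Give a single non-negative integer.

B ∪ A = {1, 2, 3, 4, 6, 9, 10, 12, 13, 14}
A ∩ (B ∪ A) = {1, 2, 3, 4, 9, 10, 13, 14}
(A ∩ (B ∪ A)) \ C = {10}
((A ∩ (B ∪ A)) \ C)' = {1, 2, 3, 4, 5, 6, 7, 8, 9, 11, 12, 13, 14, 15, 16}
|((A ∩ (B ∪ A)) \ C)'| = 15

15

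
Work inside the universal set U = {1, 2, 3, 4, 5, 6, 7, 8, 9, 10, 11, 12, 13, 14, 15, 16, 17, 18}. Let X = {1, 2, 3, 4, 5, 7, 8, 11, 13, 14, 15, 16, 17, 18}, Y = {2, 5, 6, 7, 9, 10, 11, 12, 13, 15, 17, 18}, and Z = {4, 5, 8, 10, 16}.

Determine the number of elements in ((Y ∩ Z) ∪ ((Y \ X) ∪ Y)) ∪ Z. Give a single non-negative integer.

15

Y ∩ Z = {5, 10}
Y \ X = {6, 9, 10, 12}
(Y \ X) ∪ Y = {2, 5, 6, 7, 9, 10, 11, 12, 13, 15, 17, 18}
(Y ∩ Z) ∪ ((Y \ X) ∪ Y) = {2, 5, 6, 7, 9, 10, 11, 12, 13, 15, 17, 18}
((Y ∩ Z) ∪ ((Y \ X) ∪ Y)) ∪ Z = {2, 4, 5, 6, 7, 8, 9, 10, 11, 12, 13, 15, 16, 17, 18}
|((Y ∩ Z) ∪ ((Y \ X) ∪ Y)) ∪ Z| = 15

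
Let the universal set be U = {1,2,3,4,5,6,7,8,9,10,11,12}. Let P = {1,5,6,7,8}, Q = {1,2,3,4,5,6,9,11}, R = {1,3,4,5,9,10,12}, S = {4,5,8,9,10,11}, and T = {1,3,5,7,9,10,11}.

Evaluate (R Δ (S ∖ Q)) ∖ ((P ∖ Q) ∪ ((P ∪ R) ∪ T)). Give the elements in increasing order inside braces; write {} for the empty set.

S ∖ Q = {8,10}
R Δ (S ∖ Q) = {1,3,4,5,8,9,12}
P ∖ Q = {7,8}
P ∪ R = {1,3,4,5,6,7,8,9,10,12}
(P ∪ R) ∪ T = {1,3,4,5,6,7,8,9,10,11,12}
(P ∖ Q) ∪ ((P ∪ R) ∪ T) = {1,3,4,5,6,7,8,9,10,11,12}
(R Δ (S ∖ Q)) ∖ ((P ∖ Q) ∪ ((P ∪ R) ∪ T)) = {}

{}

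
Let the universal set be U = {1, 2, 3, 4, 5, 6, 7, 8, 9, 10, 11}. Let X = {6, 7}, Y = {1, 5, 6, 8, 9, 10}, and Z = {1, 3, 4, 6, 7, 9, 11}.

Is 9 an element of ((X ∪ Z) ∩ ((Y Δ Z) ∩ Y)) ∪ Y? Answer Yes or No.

9 ∉ X and 9 ∈ Z, so 9 ∈ X ∪ Z
9 ∈ Y and 9 ∈ Z, so 9 ∉ Y Δ Z
9 ∉ (Y Δ Z) and 9 ∈ Y, so 9 ∉ (Y Δ Z) ∩ Y
9 ∈ (X ∪ Z) and 9 ∉ ((Y Δ Z) ∩ Y), so 9 ∉ (X ∪ Z) ∩ ((Y Δ Z) ∩ Y)
9 ∉ ((X ∪ Z) ∩ ((Y Δ Z) ∩ Y)) and 9 ∈ Y, so 9 ∈ ((X ∪ Z) ∩ ((Y Δ Z) ∩ Y)) ∪ Y

Yes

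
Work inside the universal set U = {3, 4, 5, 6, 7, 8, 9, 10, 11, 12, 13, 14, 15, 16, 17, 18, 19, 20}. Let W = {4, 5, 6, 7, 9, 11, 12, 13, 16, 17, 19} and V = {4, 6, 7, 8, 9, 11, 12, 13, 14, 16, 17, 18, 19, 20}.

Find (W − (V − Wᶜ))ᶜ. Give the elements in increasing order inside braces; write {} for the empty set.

{3, 4, 6, 7, 8, 9, 10, 11, 12, 13, 14, 15, 16, 17, 18, 19, 20}

Wᶜ = {3, 8, 10, 14, 15, 18, 20}
V − Wᶜ = {4, 6, 7, 9, 11, 12, 13, 16, 17, 19}
W − (V − Wᶜ) = {5}
(W − (V − Wᶜ))ᶜ = {3, 4, 6, 7, 8, 9, 10, 11, 12, 13, 14, 15, 16, 17, 18, 19, 20}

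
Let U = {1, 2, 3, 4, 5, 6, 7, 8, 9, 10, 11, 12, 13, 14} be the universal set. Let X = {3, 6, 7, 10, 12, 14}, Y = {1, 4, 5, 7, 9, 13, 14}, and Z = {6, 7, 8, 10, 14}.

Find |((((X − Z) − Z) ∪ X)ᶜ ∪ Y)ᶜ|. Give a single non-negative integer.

X − Z = {3, 12}
(X − Z) − Z = {3, 12}
((X − Z) − Z) ∪ X = {3, 6, 7, 10, 12, 14}
(((X − Z) − Z) ∪ X)ᶜ = {1, 2, 4, 5, 8, 9, 11, 13}
(((X − Z) − Z) ∪ X)ᶜ ∪ Y = {1, 2, 4, 5, 7, 8, 9, 11, 13, 14}
((((X − Z) − Z) ∪ X)ᶜ ∪ Y)ᶜ = {3, 6, 10, 12}
|((((X − Z) − Z) ∪ X)ᶜ ∪ Y)ᶜ| = 4

4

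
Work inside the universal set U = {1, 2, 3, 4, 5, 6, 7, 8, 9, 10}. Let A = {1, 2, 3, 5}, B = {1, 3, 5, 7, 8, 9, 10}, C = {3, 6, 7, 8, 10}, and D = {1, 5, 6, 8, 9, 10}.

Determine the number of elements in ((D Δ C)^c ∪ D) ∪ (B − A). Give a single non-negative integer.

D Δ C = {1, 3, 5, 7, 9}
(D Δ C)^c = {2, 4, 6, 8, 10}
(D Δ C)^c ∪ D = {1, 2, 4, 5, 6, 8, 9, 10}
B − A = {7, 8, 9, 10}
((D Δ C)^c ∪ D) ∪ (B − A) = {1, 2, 4, 5, 6, 7, 8, 9, 10}
|((D Δ C)^c ∪ D) ∪ (B − A)| = 9

9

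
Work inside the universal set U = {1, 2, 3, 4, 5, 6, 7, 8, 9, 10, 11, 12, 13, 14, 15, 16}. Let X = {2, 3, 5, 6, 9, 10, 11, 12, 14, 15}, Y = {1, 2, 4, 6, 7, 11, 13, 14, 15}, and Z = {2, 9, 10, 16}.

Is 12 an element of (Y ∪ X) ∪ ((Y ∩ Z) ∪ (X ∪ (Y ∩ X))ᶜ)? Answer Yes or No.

Yes

12 ∉ Y and 12 ∈ X, so 12 ∈ Y ∪ X
12 ∉ Y and 12 ∉ Z, so 12 ∉ Y ∩ Z
12 ∉ Y and 12 ∈ X, so 12 ∉ Y ∩ X
12 ∈ X and 12 ∉ (Y ∩ X), so 12 ∈ X ∪ (Y ∩ X)
12 ∉ (X ∪ (Y ∩ X))ᶜ since 12 ∈ (X ∪ (Y ∩ X))
12 ∉ (Y ∩ Z) and 12 ∉ (X ∪ (Y ∩ X))ᶜ, so 12 ∉ (Y ∩ Z) ∪ (X ∪ (Y ∩ X))ᶜ
12 ∈ (Y ∪ X) and 12 ∉ ((Y ∩ Z) ∪ (X ∪ (Y ∩ X))ᶜ), so 12 ∈ (Y ∪ X) ∪ ((Y ∩ Z) ∪ (X ∪ (Y ∩ X))ᶜ)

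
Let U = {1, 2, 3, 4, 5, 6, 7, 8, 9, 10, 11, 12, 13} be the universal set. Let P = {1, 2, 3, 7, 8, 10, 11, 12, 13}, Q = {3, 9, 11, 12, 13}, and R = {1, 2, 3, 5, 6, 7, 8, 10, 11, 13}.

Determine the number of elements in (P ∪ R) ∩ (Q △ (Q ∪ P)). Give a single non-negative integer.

P ∪ R = {1, 2, 3, 5, 6, 7, 8, 10, 11, 12, 13}
Q ∪ P = {1, 2, 3, 7, 8, 9, 10, 11, 12, 13}
Q △ (Q ∪ P) = {1, 2, 7, 8, 10}
(P ∪ R) ∩ (Q △ (Q ∪ P)) = {1, 2, 7, 8, 10}
|(P ∪ R) ∩ (Q △ (Q ∪ P))| = 5

5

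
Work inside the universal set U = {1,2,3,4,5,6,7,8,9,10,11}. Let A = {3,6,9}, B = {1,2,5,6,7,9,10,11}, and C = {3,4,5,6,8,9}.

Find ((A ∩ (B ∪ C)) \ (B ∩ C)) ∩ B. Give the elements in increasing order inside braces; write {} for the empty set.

{}

B ∪ C = {1,2,3,4,5,6,7,8,9,10,11}
A ∩ (B ∪ C) = {3,6,9}
B ∩ C = {5,6,9}
(A ∩ (B ∪ C)) \ (B ∩ C) = {3}
((A ∩ (B ∪ C)) \ (B ∩ C)) ∩ B = {}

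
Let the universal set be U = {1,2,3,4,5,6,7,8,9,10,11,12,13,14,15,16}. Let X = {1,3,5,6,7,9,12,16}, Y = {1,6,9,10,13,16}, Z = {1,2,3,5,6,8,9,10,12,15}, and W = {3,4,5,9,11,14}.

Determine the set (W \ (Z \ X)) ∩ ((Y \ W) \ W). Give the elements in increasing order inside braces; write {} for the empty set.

{}

Z \ X = {2,8,10,15}
W \ (Z \ X) = {3,4,5,9,11,14}
Y \ W = {1,6,10,13,16}
(Y \ W) \ W = {1,6,10,13,16}
(W \ (Z \ X)) ∩ ((Y \ W) \ W) = {}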